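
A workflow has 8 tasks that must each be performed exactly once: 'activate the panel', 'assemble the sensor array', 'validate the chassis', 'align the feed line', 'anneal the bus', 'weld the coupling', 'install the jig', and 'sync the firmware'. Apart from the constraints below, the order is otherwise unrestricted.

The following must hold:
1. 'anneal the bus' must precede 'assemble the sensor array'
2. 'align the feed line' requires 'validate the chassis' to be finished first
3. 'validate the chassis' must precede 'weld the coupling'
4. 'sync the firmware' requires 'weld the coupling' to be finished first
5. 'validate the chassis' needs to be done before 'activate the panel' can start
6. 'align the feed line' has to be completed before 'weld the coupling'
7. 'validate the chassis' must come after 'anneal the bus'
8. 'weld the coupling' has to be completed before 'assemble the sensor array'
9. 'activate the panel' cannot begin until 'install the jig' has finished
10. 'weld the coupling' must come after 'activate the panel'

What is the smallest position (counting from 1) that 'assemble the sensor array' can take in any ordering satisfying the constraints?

Every task that must precede 'assemble the sensor array' has to come before it. Tracing all chains that end at 'assemble the sensor array', those tasks are: 'activate the panel', 'validate the chassis', 'align the feed line', 'anneal the bus', 'weld the coupling', 'install the jig' — 6 in total.
So at minimum 6 tasks come before 'assemble the sensor array', putting 'assemble the sensor array' no earlier than position 7. That position is achievable by scheduling exactly those predecessors first.

7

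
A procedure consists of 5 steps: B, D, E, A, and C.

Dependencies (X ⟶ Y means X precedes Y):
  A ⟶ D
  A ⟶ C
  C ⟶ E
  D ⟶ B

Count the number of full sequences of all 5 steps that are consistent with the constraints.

6

A is the only step with nothing required before it, so every ordering starts there.
Enumerating by repeatedly choosing an available step (one whose prerequisites are all placed) gives 6 distinct complete orderings.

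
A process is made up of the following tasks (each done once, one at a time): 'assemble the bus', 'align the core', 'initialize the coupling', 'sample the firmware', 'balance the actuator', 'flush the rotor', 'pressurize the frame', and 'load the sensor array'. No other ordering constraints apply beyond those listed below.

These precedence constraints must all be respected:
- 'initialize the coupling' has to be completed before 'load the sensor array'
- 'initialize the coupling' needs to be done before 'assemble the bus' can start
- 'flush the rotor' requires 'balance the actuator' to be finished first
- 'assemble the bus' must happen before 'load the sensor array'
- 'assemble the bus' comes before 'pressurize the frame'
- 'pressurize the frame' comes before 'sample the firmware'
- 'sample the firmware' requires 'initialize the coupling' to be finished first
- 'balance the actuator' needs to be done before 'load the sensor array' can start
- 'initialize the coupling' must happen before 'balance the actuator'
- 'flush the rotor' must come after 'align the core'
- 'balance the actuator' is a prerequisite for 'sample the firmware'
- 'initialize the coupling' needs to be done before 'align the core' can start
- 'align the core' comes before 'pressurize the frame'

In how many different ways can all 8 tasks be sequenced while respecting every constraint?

96

Only 'initialize the coupling' has no prerequisites, so it must go first.
Enumerating by repeatedly choosing an available task (one whose prerequisites are all placed) gives 96 distinct complete orderings.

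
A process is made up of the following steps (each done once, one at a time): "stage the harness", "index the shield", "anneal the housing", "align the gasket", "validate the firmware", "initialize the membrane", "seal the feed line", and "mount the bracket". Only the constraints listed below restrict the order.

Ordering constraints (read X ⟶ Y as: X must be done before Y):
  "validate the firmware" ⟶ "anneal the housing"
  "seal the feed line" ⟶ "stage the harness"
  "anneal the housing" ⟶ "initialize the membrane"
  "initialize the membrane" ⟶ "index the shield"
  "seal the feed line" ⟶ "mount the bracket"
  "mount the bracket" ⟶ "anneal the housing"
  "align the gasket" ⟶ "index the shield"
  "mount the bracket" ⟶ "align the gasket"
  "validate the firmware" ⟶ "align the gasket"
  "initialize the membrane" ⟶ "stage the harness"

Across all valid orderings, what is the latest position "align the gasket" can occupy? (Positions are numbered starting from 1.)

7

Following the constraints forward from "align the gasket", its only required successor is "index the shield".
With 1 mandatory successor out of 8 steps total, the latest slot for "align the gasket" is 8−1 = 7, and it's reachable by doing all non-successors before "align the gasket".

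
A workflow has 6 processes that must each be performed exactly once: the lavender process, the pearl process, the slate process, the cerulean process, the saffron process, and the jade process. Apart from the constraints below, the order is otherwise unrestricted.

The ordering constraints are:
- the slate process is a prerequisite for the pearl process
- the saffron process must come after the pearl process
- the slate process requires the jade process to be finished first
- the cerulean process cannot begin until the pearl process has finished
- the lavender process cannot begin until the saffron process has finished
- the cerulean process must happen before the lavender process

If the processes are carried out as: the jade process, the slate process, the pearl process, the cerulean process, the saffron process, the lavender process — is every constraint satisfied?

Going through the constraints one by one, each required predecessor appears earlier in the sequence than its dependent — e.g. the pearl process (position 3) is before the saffron process (position 5), as required.

Yes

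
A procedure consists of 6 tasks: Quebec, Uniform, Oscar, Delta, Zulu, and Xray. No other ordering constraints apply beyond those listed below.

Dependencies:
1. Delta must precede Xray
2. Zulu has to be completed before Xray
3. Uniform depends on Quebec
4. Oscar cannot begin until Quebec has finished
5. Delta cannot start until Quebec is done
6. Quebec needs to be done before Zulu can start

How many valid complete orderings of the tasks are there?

Only Quebec has no prerequisites, so it must go first.
Counting all ways to extend the partial order to a total order gives 40.

40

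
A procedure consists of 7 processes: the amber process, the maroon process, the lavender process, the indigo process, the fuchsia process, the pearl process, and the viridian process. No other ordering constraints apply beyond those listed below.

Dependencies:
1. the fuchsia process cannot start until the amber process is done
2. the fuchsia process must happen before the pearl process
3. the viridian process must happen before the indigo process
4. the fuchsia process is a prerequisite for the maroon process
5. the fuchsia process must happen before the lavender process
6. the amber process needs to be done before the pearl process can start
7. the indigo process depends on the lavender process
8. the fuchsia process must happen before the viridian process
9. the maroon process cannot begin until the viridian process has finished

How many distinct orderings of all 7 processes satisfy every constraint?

Only the amber process has no prerequisites, so it must go first.
Enumerating by repeatedly choosing an available process (one whose prerequisites are all placed) gives 25 distinct complete orderings.

25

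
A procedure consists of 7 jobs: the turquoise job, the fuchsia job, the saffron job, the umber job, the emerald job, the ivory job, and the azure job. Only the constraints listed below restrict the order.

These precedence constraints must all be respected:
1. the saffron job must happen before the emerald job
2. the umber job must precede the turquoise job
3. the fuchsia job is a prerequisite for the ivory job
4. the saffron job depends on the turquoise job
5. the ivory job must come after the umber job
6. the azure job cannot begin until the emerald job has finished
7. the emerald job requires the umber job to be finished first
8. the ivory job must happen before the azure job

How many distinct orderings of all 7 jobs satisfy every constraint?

The jobs with no prerequisites are the fuchsia job, the umber job; any of them can be placed first.
Systematically extending each partial ordering one job at a time and counting, there are 14 complete orderings.

14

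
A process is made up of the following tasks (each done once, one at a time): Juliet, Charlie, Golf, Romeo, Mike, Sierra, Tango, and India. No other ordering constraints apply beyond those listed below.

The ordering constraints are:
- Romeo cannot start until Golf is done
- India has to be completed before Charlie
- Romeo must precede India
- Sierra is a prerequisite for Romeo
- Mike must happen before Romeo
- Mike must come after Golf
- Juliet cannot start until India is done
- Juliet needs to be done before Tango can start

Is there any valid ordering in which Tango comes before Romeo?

Following Romeo → India → Juliet → Tango, Romeo must precede Tango in every valid ordering.
So no valid ordering can have Tango before Romeo.

No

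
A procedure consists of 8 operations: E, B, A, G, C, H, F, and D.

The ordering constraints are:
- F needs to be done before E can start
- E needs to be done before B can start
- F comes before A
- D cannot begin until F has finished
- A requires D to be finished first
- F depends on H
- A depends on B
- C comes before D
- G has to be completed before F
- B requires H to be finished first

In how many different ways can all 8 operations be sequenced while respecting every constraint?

The operations with no prerequisites are G, C, H; any of them can be placed first.
Systematically extending each partial ordering one operation at a time and counting, there are 30 complete orderings.

30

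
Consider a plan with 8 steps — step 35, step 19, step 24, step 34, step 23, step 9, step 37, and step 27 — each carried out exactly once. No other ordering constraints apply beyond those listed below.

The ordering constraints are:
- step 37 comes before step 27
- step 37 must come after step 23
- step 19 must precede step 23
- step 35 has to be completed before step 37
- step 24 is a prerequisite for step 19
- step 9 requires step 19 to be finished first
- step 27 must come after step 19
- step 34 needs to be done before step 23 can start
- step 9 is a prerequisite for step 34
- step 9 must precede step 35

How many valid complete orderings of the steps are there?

Only step 24 has no prerequisites, so it must go first.
Counting all ways to extend the partial order to a total order gives 3.

3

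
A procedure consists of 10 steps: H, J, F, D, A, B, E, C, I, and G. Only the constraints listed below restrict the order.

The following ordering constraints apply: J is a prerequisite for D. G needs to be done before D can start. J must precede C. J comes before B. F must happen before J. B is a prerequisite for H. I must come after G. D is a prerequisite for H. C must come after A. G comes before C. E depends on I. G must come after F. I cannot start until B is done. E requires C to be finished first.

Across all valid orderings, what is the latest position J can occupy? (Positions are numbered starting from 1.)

4

Following every chain forward from J, the steps that must come later are H, D, B, E, C, I — 6 of them.
With 6 mandatory successors out of 10 steps total, the latest slot for J is 10−6 = 4, and it's reachable by doing all non-successors before J.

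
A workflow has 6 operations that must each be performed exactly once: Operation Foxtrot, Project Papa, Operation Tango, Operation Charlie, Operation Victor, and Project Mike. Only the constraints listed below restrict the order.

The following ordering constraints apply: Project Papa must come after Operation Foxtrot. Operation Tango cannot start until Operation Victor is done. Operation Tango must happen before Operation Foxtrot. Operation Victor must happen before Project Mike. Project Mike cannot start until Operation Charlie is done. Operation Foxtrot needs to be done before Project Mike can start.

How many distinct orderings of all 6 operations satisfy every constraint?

9

2 operations have no prerequisites (Operation Charlie, Operation Victor), so any of them could come first.
Systematically extending each partial ordering one operation at a time and counting, there are 9 complete orderings.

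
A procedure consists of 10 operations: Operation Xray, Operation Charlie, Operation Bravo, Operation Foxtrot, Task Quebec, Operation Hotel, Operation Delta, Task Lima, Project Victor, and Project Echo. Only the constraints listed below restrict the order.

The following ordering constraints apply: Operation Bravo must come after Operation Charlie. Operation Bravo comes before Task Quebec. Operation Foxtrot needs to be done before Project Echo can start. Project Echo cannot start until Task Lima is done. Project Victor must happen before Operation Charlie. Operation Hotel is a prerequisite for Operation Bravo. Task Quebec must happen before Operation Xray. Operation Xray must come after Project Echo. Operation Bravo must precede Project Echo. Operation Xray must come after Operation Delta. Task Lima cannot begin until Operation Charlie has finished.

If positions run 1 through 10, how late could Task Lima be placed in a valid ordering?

8

Every operation that must follow Task Lima has to come after it. Tracing all chains starting from Task Lima, those operations are: Operation Xray, Project Echo — 2 in total.
So at least 2 operations follow Task Lima, putting Task Lima no later than position 8. That position is achievable by scheduling everything else first.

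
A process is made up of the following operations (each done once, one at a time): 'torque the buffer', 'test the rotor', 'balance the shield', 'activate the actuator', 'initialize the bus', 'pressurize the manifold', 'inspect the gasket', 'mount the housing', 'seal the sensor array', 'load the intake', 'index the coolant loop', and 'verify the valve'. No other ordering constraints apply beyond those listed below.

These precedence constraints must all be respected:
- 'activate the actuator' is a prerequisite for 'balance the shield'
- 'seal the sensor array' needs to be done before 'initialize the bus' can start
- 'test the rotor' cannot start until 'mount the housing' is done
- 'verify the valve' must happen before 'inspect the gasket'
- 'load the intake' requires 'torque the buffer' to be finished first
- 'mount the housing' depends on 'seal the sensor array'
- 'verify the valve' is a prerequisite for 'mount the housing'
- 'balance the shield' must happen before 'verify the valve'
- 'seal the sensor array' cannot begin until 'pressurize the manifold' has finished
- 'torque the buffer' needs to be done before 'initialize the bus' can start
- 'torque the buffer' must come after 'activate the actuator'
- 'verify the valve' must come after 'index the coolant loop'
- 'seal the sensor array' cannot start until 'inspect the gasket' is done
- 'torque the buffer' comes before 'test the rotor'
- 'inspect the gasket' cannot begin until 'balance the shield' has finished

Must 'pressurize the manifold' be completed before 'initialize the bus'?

There is a constraint chain 'pressurize the manifold' → 'seal the sensor array' → 'initialize the bus'.
That forces 'pressurize the manifold' before 'initialize the bus' in every valid schedule.

Yes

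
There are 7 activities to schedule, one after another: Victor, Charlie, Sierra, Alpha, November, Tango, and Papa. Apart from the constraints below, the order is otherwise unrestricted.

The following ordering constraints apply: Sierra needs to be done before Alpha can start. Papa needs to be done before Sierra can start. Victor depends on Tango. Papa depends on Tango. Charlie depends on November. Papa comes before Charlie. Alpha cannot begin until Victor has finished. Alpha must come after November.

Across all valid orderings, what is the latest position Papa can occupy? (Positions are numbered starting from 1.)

4

Every activity that must follow Papa has to come after it. Tracing all chains starting from Papa, those activities are: Charlie, Sierra, Alpha — 3 in total.
So at least 3 activities follow Papa, putting Papa no later than position 4. That position is achievable by scheduling everything else first.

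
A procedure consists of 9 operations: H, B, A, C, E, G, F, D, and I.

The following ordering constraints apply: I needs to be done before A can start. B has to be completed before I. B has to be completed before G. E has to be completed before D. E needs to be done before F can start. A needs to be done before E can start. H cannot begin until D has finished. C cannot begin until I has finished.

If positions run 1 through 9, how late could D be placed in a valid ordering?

The only operation forced after D (directly or by a chain) is H.
With 1 mandatory successor out of 9 operations total, the latest slot for D is 9−1 = 8, and it's reachable by doing all non-successors before D.

8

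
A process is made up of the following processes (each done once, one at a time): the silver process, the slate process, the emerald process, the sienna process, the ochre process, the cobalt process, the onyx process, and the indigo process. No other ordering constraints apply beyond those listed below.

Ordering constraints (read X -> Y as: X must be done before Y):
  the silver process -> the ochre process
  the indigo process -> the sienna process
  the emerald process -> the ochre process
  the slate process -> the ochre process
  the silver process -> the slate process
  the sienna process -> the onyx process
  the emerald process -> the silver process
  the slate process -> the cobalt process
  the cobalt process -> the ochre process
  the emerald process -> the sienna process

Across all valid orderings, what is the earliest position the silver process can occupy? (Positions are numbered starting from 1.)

The only process forced before the silver process (directly or transitively) is the emerald process.
So at minimum 1 process comes before the silver process, putting the silver process no earlier than position 2. That position is achievable by scheduling exactly that predecessor first.

2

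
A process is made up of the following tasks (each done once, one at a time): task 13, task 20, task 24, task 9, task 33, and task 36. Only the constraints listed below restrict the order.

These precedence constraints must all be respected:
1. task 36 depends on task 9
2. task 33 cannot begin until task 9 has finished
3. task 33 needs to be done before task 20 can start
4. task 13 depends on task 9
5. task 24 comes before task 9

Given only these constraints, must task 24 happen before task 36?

Yes

There is a constraint chain task 24 → task 9 → task 36.
So task 24 must precede task 36 in any valid ordering.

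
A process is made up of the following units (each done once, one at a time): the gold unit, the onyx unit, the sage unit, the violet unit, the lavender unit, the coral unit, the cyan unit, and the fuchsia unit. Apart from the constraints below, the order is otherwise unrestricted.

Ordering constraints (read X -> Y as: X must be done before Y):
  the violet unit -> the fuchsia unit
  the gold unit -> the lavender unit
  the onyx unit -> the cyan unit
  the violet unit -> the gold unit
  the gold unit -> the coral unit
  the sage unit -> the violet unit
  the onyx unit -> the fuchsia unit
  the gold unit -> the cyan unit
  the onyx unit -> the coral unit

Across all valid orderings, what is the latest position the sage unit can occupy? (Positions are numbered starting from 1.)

2

The units that are forced after the sage unit, directly or by a chain of constraints, are the gold unit, the violet unit, the lavender unit, the coral unit, the cyan unit, the fuchsia unit. That's 6 units.
So at least 6 units follow the sage unit, putting the sage unit no later than position 2. That position is achievable by scheduling everything else first.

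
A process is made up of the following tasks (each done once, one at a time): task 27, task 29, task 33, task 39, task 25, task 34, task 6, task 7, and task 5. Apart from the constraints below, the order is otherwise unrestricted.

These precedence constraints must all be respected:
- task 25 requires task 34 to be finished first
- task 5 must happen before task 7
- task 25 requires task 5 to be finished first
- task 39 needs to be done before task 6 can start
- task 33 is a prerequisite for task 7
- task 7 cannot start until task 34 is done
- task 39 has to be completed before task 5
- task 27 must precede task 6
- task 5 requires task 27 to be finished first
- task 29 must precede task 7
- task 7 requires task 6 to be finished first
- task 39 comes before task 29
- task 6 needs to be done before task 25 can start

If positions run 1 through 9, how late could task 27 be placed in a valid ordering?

5

Every task that must follow task 27 has to come after it. Tracing all chains starting from task 27, those tasks are: task 25, task 6, task 7, task 5 — 4 in total.
With 4 mandatory successors out of 9 tasks total, the latest slot for task 27 is 9−4 = 5, and it's reachable by doing all non-successors before task 27.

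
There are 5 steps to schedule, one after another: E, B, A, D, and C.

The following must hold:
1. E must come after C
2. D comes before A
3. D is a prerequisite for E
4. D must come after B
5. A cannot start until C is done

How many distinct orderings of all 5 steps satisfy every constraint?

6

2 steps have no prerequisites (B, C), so any of them could come first.
Counting all ways to extend the partial order to a total order gives 6.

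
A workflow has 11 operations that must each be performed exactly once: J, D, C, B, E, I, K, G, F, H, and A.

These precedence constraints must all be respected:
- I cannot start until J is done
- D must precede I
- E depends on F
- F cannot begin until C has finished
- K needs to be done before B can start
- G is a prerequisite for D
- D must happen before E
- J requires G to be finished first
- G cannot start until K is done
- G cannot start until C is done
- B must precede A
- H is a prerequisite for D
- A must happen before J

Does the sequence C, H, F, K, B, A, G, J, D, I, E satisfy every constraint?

Every stated constraint is respected: F sits at position 3, ahead of E at position 11, and each of the other listed pairs likewise has the predecessor earlier in the sequence.

Yes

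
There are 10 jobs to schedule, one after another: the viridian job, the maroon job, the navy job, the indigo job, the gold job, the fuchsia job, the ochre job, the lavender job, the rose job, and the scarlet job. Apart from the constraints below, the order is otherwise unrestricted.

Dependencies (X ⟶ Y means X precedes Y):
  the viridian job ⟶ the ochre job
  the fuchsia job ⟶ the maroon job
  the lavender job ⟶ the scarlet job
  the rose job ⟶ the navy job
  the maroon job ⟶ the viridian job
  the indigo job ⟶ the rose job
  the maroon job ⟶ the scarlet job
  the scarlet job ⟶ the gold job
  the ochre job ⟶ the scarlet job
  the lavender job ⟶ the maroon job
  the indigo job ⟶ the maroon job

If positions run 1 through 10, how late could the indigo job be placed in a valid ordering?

3

The jobs that are forced after the indigo job, directly or by a chain of constraints, are the viridian job, the maroon job, the navy job, the gold job, the ochre job, the rose job, the scarlet job. That's 7 jobs.
With 7 mandatory successors out of 10 jobs total, the latest slot for the indigo job is 10−7 = 3, and it's reachable by doing all non-successors before the indigo job.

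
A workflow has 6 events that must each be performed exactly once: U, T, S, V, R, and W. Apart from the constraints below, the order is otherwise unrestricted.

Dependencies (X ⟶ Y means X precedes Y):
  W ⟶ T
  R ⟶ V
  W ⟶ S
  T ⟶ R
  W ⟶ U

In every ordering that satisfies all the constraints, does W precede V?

There is a constraint chain W → T → R → V.
So W must precede V in any valid ordering.

Yes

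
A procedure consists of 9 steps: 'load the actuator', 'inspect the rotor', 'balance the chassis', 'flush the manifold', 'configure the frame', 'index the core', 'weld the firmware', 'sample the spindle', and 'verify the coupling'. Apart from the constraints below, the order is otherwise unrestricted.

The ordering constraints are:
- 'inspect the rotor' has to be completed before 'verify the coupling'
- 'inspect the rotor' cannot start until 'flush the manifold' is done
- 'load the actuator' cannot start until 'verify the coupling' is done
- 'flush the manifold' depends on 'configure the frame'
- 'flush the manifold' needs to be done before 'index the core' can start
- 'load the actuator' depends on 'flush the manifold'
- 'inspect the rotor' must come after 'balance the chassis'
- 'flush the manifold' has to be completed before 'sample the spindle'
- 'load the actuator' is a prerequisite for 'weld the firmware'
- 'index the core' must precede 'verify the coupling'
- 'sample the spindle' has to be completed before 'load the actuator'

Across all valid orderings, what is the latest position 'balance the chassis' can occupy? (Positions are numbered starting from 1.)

5

Following every chain forward from 'balance the chassis', the steps that must come later are 'load the actuator', 'inspect the rotor', 'weld the firmware', 'verify the coupling' — 4 of them.
With 4 mandatory successors out of 9 steps total, the latest slot for 'balance the chassis' is 9−4 = 5, and it's reachable by doing all non-successors before 'balance the chassis'.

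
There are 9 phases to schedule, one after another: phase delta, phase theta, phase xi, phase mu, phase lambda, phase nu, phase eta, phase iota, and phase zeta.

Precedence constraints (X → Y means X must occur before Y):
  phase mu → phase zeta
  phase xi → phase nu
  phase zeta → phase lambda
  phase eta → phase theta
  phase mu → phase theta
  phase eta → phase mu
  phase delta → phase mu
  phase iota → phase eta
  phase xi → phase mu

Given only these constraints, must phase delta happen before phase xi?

Phase delta and phase xi are not related by any chain of constraints.
So phase delta can come before phase xi or after — it is not forced.

No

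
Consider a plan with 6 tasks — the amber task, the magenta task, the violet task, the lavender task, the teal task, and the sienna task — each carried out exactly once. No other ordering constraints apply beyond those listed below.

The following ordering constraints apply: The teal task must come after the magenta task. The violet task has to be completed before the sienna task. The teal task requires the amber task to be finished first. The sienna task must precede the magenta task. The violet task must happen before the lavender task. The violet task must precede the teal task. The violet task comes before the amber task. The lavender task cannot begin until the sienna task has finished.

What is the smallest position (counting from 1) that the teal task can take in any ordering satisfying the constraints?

5

Working backwards through the constraints from the teal task, its full set of required predecessors is the amber task, the magenta task, the violet task, the sienna task — 4 of them.
So at minimum 4 tasks come before the teal task, putting the teal task no earlier than position 5. That position is achievable by scheduling exactly those predecessors first.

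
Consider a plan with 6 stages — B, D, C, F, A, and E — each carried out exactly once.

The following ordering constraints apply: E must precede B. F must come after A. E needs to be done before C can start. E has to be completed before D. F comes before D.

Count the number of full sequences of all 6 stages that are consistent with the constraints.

38

2 stages have no prerequisites (A, E), so any of them could come first.
Counting all ways to extend the partial order to a total order gives 38.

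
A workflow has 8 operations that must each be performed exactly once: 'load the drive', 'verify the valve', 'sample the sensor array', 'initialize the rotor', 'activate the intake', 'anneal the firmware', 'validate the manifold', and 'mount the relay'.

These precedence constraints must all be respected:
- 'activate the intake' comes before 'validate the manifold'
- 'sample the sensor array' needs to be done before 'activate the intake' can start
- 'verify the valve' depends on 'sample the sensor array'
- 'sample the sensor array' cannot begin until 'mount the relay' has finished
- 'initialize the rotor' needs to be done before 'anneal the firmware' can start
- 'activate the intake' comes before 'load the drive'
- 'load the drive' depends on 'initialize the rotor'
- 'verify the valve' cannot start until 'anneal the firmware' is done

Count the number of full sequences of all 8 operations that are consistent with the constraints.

The operations with no prerequisites are 'initialize the rotor', 'mount the relay'; any of them can be placed first.
Systematically extending each partial ordering one operation at a time and counting, there are 99 complete orderings.

99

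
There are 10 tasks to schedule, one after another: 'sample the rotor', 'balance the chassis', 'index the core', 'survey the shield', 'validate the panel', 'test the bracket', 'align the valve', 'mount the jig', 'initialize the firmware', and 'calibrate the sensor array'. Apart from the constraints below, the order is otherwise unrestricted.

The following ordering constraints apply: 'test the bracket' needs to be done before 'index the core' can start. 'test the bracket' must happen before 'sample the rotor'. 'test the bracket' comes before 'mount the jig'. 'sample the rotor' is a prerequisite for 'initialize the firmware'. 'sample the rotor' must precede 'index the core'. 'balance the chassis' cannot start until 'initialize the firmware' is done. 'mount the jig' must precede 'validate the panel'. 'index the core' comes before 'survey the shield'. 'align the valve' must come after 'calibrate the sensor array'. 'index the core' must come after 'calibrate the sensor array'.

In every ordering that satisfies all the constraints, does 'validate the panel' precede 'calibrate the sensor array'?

No chain of constraints connects 'validate the panel' to 'calibrate the sensor array' in either direction.
A valid ordering placing 'calibrate the sensor array' before 'validate the panel' exists, so the answer is no.

No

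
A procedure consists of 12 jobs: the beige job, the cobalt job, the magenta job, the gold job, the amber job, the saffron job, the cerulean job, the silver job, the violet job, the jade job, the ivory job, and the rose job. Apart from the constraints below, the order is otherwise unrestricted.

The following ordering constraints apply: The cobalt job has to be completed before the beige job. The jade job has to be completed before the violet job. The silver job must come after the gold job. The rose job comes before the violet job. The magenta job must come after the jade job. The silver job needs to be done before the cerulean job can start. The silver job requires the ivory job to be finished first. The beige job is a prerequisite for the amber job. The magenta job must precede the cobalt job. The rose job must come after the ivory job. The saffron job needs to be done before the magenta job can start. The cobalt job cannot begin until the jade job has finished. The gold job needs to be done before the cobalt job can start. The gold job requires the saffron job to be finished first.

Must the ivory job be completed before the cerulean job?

Yes

Tracing the constraints gives a chain: the ivory job → the silver job → the cerulean job.
Hence the ivory job necessarily comes before the cerulean job.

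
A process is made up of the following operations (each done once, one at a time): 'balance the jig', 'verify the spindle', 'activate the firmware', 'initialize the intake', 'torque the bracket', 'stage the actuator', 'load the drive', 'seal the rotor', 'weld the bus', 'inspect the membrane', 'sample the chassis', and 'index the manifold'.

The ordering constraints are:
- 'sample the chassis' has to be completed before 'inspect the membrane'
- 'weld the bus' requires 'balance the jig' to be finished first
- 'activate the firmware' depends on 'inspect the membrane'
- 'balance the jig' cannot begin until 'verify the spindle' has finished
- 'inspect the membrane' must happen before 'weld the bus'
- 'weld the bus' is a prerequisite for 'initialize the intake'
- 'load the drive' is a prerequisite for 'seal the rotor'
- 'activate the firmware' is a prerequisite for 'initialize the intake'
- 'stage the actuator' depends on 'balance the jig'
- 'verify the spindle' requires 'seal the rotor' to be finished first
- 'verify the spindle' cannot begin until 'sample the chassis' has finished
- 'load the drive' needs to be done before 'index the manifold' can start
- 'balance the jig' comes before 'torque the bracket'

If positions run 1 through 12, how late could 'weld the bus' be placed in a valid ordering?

11

Following the constraints forward from 'weld the bus', its only required successor is 'initialize the intake'.
With 1 mandatory successor out of 12 operations total, the latest slot for 'weld the bus' is 12−1 = 11, and it's reachable by doing all non-successors before 'weld the bus'.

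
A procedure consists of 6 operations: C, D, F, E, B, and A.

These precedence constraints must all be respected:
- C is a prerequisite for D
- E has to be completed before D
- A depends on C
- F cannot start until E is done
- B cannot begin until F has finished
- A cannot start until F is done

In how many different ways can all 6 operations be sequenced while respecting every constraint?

The operations with no prerequisites are C, E; any of them can be placed first.
Systematically extending each partial ordering one operation at a time and counting, there are 24 complete orderings.

24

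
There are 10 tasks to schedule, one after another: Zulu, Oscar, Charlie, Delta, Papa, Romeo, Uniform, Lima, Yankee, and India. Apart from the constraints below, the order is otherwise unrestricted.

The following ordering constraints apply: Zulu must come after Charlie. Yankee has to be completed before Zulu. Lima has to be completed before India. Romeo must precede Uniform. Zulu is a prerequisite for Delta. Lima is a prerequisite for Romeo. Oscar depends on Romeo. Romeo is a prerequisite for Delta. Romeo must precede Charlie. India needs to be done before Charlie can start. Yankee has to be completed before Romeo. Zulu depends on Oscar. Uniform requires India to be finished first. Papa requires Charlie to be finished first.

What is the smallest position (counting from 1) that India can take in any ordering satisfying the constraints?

Working backwards through the constraints from India, its only required predecessor is Lima.
With 1 mandatory predecessor, the earliest India can sit is position 1+1 = 2, and placing just that one first achieves it.

2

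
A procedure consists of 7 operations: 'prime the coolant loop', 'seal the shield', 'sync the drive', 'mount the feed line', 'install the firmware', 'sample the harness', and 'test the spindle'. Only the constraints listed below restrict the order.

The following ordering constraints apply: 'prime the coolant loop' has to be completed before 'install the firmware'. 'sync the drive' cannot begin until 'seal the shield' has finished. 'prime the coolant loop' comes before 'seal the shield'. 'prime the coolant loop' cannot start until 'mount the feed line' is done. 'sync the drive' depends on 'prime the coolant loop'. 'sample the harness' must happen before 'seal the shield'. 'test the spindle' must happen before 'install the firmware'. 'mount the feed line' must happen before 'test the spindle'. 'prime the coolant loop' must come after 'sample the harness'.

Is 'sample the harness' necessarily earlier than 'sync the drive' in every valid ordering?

Yes

Chaining the stated constraints: 'sample the harness' → 'prime the coolant loop' → 'sync the drive'.
Hence 'sample the harness' necessarily comes before 'sync the drive'.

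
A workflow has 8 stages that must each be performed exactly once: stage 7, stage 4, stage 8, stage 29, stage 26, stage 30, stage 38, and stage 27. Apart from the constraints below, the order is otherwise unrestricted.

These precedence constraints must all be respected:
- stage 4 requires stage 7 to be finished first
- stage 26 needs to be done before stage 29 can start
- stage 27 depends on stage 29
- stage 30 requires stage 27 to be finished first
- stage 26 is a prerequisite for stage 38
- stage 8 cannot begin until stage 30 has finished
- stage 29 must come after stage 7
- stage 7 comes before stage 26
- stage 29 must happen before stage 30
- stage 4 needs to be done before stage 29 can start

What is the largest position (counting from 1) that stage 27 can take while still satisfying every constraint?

The stages that are forced after stage 27, directly or by a chain of constraints, are stage 8, stage 30. That's 2 stages.
So at least 2 stages follow stage 27, putting stage 27 no later than position 6. That position is achievable by scheduling everything else first.

6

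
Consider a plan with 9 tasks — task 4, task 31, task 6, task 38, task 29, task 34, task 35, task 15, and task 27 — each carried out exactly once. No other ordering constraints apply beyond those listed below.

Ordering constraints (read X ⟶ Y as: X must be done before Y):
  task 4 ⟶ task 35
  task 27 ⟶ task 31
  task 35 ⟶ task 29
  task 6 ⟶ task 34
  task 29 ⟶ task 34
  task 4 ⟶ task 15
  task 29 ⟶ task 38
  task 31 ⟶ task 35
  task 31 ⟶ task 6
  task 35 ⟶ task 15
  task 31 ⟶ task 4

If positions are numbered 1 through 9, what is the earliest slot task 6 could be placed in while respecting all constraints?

3

Working backwards through the constraints from task 6, its full set of required predecessors is task 31, task 27 — 2 of them.
With 2 mandatory predecessors, the earliest task 6 can sit is position 2+1 = 3, and placing just those 2 first achieves it.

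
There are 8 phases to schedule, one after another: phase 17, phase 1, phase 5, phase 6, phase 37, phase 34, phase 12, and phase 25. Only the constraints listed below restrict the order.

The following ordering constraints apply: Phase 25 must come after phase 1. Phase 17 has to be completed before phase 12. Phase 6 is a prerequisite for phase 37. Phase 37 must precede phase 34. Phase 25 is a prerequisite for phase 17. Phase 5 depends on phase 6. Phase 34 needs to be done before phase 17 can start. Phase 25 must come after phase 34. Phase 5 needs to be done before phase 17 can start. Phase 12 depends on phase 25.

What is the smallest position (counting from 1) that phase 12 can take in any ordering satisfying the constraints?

Working backwards through the constraints from phase 12, its full set of required predecessors is phase 17, phase 1, phase 5, phase 6, phase 37, phase 34, phase 25 — 7 of them.
So at minimum 7 phases come before phase 12, putting phase 12 no earlier than position 8. That position is achievable by scheduling exactly those predecessors first.

8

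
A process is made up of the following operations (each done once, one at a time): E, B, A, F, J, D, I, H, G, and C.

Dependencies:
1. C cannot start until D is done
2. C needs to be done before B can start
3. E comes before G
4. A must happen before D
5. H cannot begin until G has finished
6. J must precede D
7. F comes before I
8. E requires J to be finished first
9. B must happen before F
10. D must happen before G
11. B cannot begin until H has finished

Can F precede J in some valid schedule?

No

There is a dependency chain J → D → C → B → F, so F always comes after J.
Hence F can never be scheduled before J.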